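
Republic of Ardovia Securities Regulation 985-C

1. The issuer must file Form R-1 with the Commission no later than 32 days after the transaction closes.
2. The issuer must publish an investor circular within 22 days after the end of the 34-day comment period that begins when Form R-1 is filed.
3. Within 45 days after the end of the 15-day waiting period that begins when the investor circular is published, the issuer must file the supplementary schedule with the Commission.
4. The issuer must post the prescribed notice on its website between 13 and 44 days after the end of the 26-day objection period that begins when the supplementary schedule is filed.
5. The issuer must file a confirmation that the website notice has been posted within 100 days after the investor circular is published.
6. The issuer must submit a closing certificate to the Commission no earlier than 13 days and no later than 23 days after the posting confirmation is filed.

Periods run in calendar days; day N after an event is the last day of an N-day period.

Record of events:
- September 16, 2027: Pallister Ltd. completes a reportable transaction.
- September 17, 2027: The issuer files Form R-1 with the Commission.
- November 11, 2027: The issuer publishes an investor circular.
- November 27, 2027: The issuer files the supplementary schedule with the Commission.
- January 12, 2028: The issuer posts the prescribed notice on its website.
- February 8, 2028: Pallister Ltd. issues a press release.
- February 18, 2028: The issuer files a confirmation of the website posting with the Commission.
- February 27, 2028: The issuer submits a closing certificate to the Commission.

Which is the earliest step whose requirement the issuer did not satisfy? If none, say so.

Step 1: 32 days after September 16, 2027 (when the transaction closes) is October 18, 2027; done September 17, 2027 — timely.
Step 2: 22 days after October 21, 2027 (end of the 34-day comment period, which began when Form R-1 is filed on September 17, 2027) is November 12, 2027; completed November 11, 2027, before the deadline.
Step 3: 45 days after November 26, 2027 (end of the 15-day waiting period, which began when the investor circular is published on November 11, 2027) is January 10, 2028; completed November 27, 2027, before the deadline.
Step 4: the window is 13–44 days after December 23, 2027 (end of the 26-day objection period, which began when the supplementary schedule is filed on November 27, 2027), so January 5, 2028 through February 5, 2028; done January 12, 2028 — within the window.
Step 5: 100 days after November 11, 2027 (when the investor circular is published) is February 19, 2028; February 18, 2028 is within that limit.
Step 6: the window is 13–23 days after February 18, 2028 (when the posting confirmation is filed), so March 2, 2028 through March 12, 2028; done February 27, 2028 — 4 days before the window opened.
That is the first point of non-compliance.

Step 6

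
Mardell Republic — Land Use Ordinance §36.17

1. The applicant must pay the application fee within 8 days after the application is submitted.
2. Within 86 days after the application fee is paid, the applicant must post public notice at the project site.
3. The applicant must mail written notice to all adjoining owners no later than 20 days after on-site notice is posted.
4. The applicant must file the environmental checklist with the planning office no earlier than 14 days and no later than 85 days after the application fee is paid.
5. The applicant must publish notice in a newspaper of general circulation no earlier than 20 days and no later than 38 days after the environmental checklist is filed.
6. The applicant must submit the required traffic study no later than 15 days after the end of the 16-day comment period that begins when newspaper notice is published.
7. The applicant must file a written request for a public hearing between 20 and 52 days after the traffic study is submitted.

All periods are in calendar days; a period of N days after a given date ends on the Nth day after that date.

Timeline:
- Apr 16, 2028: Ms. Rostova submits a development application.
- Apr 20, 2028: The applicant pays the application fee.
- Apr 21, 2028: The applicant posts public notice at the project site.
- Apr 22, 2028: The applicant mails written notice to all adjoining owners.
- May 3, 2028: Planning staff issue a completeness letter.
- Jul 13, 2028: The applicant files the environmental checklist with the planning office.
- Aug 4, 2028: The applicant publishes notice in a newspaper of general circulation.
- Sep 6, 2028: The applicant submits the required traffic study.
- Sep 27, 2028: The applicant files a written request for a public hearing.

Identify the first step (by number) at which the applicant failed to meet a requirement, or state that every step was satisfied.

Step 1 — counting 8 days from Apr 16, 2028 (when the application is submitted) gives a deadline of Apr 24, 2028; Apr 20, 2028 is within that limit.
Step 2 — counting 86 days from Apr 20, 2028 (when the application fee is paid) gives a deadline of Jul 15, 2028; Apr 21, 2028 is within that limit.
Step 3 — counting 20 days from Apr 21, 2028 (when on-site notice is posted) gives a deadline of May 11, 2028; done Apr 22, 2028 — timely.
Step 4 — 14 and 85 days from Apr 20, 2028 (when the application fee is paid) are May 4, 2028 and Jul 14, 2028 respectively; done Jul 13, 2028, which is between those dates.
Step 5 — 20 and 38 days from Jul 13, 2028 (when the environmental checklist is filed) are Aug 2, 2028 and Aug 20, 2028 respectively; done Aug 4, 2028 — within the window.
Step 6 — counting 15 days from Aug 20, 2028 (end of the 16-day comment period, which began when newspaper notice is published on Aug 4, 2028) gives a deadline of Sep 4, 2028; Sep 6, 2028 misses that deadline by 2 days.
Later steps need not be reached.

Step 6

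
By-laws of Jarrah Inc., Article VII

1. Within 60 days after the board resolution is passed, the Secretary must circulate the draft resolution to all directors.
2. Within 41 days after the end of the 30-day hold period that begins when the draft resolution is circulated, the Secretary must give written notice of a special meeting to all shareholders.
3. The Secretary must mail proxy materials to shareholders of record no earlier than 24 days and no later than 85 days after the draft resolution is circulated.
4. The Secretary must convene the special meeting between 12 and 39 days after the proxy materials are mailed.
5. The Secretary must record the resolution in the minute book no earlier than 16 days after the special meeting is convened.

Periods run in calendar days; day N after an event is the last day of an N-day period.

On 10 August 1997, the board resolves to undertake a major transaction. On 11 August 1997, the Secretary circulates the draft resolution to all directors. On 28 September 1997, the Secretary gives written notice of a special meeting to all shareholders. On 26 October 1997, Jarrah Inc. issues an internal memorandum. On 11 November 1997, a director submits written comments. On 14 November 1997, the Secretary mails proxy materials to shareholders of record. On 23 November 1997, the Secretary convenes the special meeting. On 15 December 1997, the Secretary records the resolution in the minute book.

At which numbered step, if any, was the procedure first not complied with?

Step 3

Step 1 — counting 60 days from 10 August 1997 (when the board resolution is passed) gives a deadline of 9 October 1997; 11 August 1997 is within that limit.
Step 2 — counting 41 days from 10 September 1997 (end of the 30-day hold period, which began when the draft resolution is circulated on 11 August 1997) gives a deadline of 21 October 1997; completed 28 September 1997, before the deadline.
Step 3 — 24 and 85 days from 11 August 1997 (when the draft resolution is circulated) are 4 September 1997 and 4 November 1997 respectively; done 14 November 1997 — 10 days after the window closed.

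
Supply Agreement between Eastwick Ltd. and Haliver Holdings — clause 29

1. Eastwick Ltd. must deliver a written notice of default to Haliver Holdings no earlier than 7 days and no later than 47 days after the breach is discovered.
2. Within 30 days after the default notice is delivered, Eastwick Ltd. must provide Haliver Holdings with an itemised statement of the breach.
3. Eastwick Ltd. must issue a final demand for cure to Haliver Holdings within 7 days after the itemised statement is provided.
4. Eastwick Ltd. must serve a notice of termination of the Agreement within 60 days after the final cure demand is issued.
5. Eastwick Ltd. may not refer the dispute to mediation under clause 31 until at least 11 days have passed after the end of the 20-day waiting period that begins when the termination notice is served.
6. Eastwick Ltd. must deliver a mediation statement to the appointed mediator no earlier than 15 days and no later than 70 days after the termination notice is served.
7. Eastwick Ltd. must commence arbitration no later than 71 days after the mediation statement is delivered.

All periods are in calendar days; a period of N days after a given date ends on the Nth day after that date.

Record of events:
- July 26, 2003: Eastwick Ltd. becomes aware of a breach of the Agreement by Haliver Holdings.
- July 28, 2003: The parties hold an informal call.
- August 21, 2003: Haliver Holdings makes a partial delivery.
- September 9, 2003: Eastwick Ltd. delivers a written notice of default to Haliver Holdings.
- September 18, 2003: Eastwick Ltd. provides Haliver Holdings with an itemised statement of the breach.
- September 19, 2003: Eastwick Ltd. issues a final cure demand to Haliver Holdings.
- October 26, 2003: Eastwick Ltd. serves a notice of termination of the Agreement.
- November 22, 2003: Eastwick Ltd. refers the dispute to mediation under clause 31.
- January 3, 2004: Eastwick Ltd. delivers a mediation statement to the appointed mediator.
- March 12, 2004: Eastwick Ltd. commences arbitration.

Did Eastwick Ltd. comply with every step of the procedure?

No

Step 1 — 7 and 47 days from July 26, 2003 (when the breach is discovered) are August 2, 2003 and September 11, 2003 respectively; done September 9, 2003, which is between those dates.
Step 2 — counting 30 days from September 9, 2003 (when the default notice is delivered) gives a deadline of October 9, 2003; done September 18, 2003 — timely.
Step 3 — counting 7 days from September 18, 2003 (when the itemised statement is provided) gives a deadline of September 25, 2003; done September 19, 2003 — timely.
Step 4 — counting 60 days from September 19, 2003 (when the final cure demand is issued) gives a deadline of November 18, 2003; October 26, 2003 is within that limit.
Step 5 — must wait 11 days from November 15, 2003 (end of the 20-day waiting period, which began when the termination notice is served on October 26, 2003), so not before November 26, 2003; November 22, 2003 is 4 days before the earliest permitted date.
No need to go further; step 5 was not satisfied.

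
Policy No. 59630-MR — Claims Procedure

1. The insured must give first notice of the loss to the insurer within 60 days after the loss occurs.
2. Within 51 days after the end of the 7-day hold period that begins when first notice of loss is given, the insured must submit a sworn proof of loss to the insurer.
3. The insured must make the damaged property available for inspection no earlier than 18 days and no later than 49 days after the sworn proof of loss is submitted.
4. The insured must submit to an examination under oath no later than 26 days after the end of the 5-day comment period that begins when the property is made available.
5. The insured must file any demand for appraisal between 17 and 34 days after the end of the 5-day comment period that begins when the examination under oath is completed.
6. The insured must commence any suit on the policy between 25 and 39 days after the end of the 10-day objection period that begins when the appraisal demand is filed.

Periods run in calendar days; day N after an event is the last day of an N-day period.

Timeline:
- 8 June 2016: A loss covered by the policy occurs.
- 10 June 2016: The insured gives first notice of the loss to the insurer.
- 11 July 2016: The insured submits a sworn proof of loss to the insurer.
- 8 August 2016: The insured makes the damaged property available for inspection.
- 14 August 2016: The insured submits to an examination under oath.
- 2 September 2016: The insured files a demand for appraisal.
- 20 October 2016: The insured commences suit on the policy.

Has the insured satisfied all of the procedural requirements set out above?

No

(1) due by 8 June 2016 + 60 days = 7 August 2016; 10 June 2016 is within that limit.
(2) due by 17 June 2016 + 51 days = 7 August 2016; 11 July 2016 is within that limit.
(3) the permitted window runs from 11 July 2016 + 18 = 29 July 2016 to 11 July 2016 + 49 = 29 August 2016; 8 August 2016 falls inside that range.
(4) due by 13 August 2016 + 26 days = 8 September 2016; done 14 August 2016 — timely.
(5) the permitted window runs from 19 August 2016 + 17 = 5 September 2016 to 19 August 2016 + 34 = 22 September 2016; 2 September 2016 is 3 days too early.
Later steps need not be reached.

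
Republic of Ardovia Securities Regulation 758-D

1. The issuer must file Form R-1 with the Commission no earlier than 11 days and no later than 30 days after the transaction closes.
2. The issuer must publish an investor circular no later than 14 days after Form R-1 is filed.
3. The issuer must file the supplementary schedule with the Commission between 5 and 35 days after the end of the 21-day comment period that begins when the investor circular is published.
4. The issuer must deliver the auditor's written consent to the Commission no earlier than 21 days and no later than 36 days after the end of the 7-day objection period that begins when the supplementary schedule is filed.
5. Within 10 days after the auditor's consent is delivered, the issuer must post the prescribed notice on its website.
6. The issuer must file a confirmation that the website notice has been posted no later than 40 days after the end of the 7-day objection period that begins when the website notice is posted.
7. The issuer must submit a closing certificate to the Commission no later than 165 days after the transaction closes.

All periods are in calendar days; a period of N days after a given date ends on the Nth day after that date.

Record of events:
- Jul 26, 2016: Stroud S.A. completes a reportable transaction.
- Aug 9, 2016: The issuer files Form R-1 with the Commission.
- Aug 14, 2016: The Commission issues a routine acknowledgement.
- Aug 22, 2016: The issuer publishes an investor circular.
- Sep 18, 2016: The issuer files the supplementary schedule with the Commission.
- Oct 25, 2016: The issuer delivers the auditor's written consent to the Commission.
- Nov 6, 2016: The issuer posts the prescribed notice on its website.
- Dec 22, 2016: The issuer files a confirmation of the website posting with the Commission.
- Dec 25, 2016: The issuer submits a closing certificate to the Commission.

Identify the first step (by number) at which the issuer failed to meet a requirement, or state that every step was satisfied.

Step 1: the window is 11–30 days after Jul 26, 2016 (when the transaction closes), so Aug 6, 2016 through Aug 25, 2016; done Aug 9, 2016 — within the window.
Step 2: 14 days after Aug 9, 2016 (when Form R-1 is filed) is Aug 23, 2016; completed Aug 22, 2016, before the deadline.
Step 3: the window is 5–35 days after Sep 12, 2016 (end of the 21-day comment period, which began when the investor circular is published on Aug 22, 2016), so Sep 17, 2016 through Oct 17, 2016; Sep 18, 2016 falls inside that range.
Step 4: the window is 21–36 days after Sep 25, 2016 (end of the 7-day objection period, which began when the supplementary schedule is filed on Sep 18, 2016), so Oct 16, 2016 through Oct 31, 2016; done Oct 25, 2016 — within the window.
Step 5: 10 days after Oct 25, 2016 (when the auditor's consent is delivered) is Nov 4, 2016; not done until Nov 6, 2016, 2 days after the deadline.
The analysis stops there.

Step 5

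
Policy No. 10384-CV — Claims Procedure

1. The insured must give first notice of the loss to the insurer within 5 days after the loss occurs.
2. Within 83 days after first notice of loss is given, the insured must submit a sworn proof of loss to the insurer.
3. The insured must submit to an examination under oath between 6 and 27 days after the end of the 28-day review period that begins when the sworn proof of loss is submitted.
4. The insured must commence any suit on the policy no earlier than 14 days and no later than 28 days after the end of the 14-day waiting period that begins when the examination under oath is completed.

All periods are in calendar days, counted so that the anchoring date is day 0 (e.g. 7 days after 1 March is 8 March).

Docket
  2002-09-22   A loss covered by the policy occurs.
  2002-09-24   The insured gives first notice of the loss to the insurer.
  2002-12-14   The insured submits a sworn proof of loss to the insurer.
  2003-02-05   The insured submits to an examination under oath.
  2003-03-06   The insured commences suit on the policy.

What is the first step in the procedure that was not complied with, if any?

None — every step was satisfied

Step 1: 5 days after 2002-09-22 (when the loss occurs) is 2002-09-27; 2002-09-24 is within that limit.
Step 2: 83 days after 2002-09-24 (when first notice of loss is given) is 2002-12-16; 2002-12-14 is within that limit.
Step 3: the window is 6–27 days after 2003-01-11 (end of the 28-day review period, which began when the sworn proof of loss is submitted on 2002-12-14), so 2003-01-17 through 2003-02-07; 2003-02-05 falls inside that range.
Step 4: the window is 14–28 days after 2003-02-19 (end of the 14-day waiting period, which began when the examination under oath is completed on 2003-02-05), so 2003-03-05 through 2003-03-19; 2003-03-06 falls inside that range.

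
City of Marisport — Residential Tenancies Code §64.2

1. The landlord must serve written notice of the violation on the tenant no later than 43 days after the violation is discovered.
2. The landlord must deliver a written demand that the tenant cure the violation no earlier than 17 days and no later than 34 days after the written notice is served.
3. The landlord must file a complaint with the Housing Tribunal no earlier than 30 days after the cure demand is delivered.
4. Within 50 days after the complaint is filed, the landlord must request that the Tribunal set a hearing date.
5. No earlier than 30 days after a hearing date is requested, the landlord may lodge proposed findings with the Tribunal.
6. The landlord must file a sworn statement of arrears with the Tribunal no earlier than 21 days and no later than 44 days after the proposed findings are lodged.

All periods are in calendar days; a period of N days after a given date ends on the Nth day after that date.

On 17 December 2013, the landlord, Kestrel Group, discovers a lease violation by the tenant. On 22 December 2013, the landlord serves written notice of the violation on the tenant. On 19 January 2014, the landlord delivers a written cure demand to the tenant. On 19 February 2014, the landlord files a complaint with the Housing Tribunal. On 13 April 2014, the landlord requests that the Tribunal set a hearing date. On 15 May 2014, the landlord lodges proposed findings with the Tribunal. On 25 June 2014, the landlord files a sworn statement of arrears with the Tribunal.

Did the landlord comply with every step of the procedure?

(1) due by 17 December 2013 + 43 days = 29 January 2014; 22 December 2013 is within that limit.
(2) the permitted window runs from 22 December 2013 + 17 = 8 January 2014 to 22 December 2013 + 34 = 25 January 2014; done 19 January 2014, which is between those dates.
(3) permitted from 19 January 2014 + 30 days = 18 February 2014 onward; done 19 February 2014, after the minimum wait.
(4) due by 19 February 2014 + 50 days = 10 April 2014; not done until 13 April 2014, 3 days after the deadline.

No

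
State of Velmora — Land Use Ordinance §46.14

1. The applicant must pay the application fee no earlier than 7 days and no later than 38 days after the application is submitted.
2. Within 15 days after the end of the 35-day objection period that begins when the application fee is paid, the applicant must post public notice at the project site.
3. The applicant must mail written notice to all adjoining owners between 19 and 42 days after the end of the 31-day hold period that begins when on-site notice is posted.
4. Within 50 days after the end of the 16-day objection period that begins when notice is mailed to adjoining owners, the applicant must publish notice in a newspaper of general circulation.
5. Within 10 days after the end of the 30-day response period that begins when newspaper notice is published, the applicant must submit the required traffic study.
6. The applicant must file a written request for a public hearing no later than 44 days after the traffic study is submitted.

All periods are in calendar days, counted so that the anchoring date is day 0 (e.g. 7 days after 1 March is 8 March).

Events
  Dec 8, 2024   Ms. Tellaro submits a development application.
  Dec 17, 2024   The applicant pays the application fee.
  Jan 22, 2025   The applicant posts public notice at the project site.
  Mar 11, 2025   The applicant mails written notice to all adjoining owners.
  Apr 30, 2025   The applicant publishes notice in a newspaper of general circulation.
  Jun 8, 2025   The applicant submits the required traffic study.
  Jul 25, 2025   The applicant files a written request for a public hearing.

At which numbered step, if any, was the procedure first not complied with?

Step 1: the window is 7–38 days after Dec 8, 2024 (when the application is submitted), so Dec 15, 2024 through Jan 15, 2025; done Dec 17, 2024, which is between those dates.
Step 2: 15 days after Jan 21, 2025 (end of the 35-day objection period, which began when the application fee is paid on Dec 17, 2024) is Feb 5, 2025; Jan 22, 2025 is within that limit.
Step 3: the window is 19–42 days after Feb 22, 2025 (end of the 31-day hold period, which began when on-site notice is posted on Jan 22, 2025), so Mar 13, 2025 through Apr 5, 2025; Mar 11, 2025 is 2 days too early.

Step 3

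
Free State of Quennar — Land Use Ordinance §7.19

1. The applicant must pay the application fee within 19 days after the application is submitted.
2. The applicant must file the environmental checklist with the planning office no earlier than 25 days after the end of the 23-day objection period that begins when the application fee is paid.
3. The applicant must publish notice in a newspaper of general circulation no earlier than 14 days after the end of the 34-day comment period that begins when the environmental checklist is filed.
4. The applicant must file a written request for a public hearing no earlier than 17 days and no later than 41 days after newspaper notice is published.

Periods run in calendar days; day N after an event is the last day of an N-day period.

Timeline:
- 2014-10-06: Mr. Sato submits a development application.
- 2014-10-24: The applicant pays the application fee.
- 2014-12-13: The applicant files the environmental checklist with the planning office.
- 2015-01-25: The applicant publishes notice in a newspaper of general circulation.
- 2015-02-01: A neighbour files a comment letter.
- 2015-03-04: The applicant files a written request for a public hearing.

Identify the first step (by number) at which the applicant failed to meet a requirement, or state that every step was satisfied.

Step 3

(1) due by 2014-10-06 + 19 days = 2014-10-25; completed 2014-10-24, before the deadline.
(2) permitted from 2014-11-16 + 25 days = 2014-12-11 onward; done 2014-12-13 — permitted.
(3) permitted from 2015-01-16 + 14 days = 2015-01-30 onward; 2015-01-25 is 5 days before the earliest permitted date.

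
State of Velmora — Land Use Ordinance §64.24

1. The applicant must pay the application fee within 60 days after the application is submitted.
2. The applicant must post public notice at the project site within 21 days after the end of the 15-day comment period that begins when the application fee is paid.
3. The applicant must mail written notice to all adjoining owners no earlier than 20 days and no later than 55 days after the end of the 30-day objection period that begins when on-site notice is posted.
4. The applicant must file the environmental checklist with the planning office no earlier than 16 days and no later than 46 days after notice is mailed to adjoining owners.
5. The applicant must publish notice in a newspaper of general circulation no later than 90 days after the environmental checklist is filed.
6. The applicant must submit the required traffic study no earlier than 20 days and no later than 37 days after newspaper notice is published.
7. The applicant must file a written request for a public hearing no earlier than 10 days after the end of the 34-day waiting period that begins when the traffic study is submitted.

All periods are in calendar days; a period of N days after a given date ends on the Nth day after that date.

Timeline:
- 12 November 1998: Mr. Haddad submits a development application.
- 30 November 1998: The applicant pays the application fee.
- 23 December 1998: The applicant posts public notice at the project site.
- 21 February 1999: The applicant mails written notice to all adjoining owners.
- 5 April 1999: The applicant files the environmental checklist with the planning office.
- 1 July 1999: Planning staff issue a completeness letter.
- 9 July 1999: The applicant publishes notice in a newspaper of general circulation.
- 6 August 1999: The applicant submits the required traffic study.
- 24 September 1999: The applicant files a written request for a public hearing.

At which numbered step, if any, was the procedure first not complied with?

Step 5

Step 1 — counting 60 days from 12 November 1998 (when the application is submitted) gives a deadline of 11 January 1999; completed 30 November 1998, before the deadline.
Step 2 — counting 21 days from 15 December 1998 (end of the 15-day comment period, which began when the application fee is paid on 30 November 1998) gives a deadline of 5 January 1999; completed 23 December 1998, before the deadline.
Step 3 — 20 and 55 days from 22 January 1999 (end of the 30-day objection period, which began when on-site notice is posted on 23 December 1998) are 11 February 1999 and 18 March 1999 respectively; 21 February 1999 falls inside that range.
Step 4 — 16 and 46 days from 21 February 1999 (when notice is mailed to adjoining owners) are 9 March 1999 and 8 April 1999 respectively; done 5 April 1999 — within the window.
Step 5 — counting 90 days from 5 April 1999 (when the environmental checklist is filed) gives a deadline of 4 July 1999; not done until 9 July 1999, 5 days after the deadline.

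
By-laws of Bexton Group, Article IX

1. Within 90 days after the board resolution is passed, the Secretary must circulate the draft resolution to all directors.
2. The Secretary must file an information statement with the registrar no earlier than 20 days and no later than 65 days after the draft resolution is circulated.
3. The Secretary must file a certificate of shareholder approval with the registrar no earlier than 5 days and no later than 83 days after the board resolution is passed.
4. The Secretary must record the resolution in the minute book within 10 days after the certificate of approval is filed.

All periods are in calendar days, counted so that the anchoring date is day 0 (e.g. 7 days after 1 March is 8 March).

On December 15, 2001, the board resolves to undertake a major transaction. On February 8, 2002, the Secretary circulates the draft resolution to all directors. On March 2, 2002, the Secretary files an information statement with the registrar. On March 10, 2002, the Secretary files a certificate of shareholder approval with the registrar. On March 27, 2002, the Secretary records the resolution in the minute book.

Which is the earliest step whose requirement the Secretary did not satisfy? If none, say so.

Step 3

Step 1 — counting 90 days from December 15, 2001 (when the board resolution is passed) gives a deadline of March 15, 2002; done February 8, 2002 — timely.
Step 2 — 20 and 65 days from February 8, 2002 (when the draft resolution is circulated) are February 28, 2002 and April 14, 2002 respectively; done March 2, 2002, which is between those dates.
Step 3 — 5 and 83 days from December 15, 2001 (when the board resolution is passed) are December 20, 2001 and March 8, 2002 respectively; done March 10, 2002 — 2 days after the window closed.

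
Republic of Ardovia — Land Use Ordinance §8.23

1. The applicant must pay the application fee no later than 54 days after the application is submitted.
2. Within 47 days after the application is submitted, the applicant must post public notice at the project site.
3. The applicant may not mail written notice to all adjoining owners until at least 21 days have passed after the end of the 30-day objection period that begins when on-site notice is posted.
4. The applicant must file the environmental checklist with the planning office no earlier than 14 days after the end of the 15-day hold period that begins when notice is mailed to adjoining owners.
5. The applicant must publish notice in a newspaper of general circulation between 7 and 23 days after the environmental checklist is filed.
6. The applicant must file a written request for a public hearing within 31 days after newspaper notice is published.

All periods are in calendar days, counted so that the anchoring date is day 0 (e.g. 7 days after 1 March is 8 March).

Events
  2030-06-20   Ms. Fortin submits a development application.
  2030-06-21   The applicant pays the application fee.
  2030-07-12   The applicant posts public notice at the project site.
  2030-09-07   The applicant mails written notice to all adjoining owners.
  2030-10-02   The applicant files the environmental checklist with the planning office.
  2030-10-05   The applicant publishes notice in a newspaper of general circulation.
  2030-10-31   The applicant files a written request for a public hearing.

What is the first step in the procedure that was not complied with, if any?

Step 1 — counting 54 days from 2030-06-20 (when the application is submitted) gives a deadline of 2030-08-13; completed 2030-06-21, before the deadline.
Step 2 — counting 47 days from 2030-06-20 (when the application is submitted) gives a deadline of 2030-08-06; completed 2030-07-12, before the deadline.
Step 3 — must wait 21 days from 2030-08-11 (end of the 30-day objection period, which began when on-site notice is posted on 2030-07-12), so not before 2030-09-01; 2030-09-07 is on or after that date.
Step 4 — must wait 14 days from 2030-09-22 (end of the 15-day hold period, which began when notice is mailed to adjoining owners on 2030-09-07), so not before 2030-10-06; acted on 2030-10-02, 4 days prematurely.
Later steps need not be reached.

Step 4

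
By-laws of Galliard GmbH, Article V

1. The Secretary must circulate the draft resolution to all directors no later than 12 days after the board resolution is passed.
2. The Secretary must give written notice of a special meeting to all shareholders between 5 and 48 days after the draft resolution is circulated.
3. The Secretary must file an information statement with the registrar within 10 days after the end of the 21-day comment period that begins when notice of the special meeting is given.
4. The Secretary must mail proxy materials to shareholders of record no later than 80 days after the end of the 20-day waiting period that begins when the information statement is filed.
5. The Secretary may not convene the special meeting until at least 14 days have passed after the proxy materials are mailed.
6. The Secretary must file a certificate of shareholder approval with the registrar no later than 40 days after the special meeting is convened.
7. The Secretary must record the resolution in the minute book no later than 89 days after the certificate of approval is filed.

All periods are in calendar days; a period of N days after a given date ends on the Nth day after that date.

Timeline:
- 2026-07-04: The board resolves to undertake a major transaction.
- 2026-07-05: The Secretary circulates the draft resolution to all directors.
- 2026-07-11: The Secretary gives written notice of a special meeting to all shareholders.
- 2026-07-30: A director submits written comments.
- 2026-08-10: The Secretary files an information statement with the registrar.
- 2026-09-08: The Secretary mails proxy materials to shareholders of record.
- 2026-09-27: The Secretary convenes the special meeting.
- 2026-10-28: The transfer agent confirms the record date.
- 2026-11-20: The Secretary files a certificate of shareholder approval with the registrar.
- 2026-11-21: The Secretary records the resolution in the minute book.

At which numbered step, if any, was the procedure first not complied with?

Step 6

Step 1 — counting 12 days from 2026-07-04 (when the board resolution is passed) gives a deadline of 2026-07-16; completed 2026-07-05, before the deadline.
Step 2 — 5 and 48 days from 2026-07-05 (when the draft resolution is circulated) are 2026-07-10 and 2026-08-22 respectively; done 2026-07-11 — within the window.
Step 3 — counting 10 days from 2026-08-01 (end of the 21-day comment period, which began when notice of the special meeting is given on 2026-07-11) gives a deadline of 2026-08-11; 2026-08-10 is within that limit.
Step 4 — counting 80 days from 2026-08-30 (end of the 20-day waiting period, which began when the information statement is filed on 2026-08-10) gives a deadline of 2026-11-18; done 2026-09-08 — timely.
Step 5 — must wait 14 days from 2026-09-08 (when the proxy materials are mailed), so not before 2026-09-22; done 2026-09-27, after the minimum wait.
Step 6 — counting 40 days from 2026-09-27 (when the special meeting is convened) gives a deadline of 2026-11-06; not done until 2026-11-20, 14 days after the deadline.
That is the first point of non-compliance.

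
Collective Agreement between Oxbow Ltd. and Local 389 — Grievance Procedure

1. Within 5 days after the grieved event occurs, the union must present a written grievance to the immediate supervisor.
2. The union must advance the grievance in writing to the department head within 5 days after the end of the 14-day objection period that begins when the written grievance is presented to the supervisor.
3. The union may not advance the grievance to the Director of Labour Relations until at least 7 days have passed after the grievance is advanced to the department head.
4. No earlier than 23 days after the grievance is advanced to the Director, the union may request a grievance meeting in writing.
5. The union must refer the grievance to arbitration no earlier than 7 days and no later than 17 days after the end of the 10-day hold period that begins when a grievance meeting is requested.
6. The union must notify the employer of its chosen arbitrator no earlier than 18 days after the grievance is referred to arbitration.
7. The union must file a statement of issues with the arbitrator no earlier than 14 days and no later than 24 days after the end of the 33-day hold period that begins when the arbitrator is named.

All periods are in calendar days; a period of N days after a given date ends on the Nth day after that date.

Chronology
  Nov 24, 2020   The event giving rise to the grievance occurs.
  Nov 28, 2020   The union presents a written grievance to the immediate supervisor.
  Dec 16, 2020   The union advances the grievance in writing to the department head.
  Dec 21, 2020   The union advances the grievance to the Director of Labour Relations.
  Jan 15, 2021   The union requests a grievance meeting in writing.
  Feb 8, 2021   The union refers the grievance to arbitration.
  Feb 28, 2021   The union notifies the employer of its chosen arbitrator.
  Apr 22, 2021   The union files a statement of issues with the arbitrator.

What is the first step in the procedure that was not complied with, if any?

Step 3

Step 1: 5 days after Nov 24, 2020 (when the grieved event occurs) is Nov 29, 2020; done Nov 28, 2020 — timely.
Step 2: 5 days after Dec 12, 2020 (end of the 14-day objection period, which began when the written grievance is presented to the supervisor on Nov 28, 2020) is Dec 17, 2020; Dec 16, 2020 is within that limit.
Step 3: the earliest permitted date is 7 days after Dec 16, 2020 (when the grievance is advanced to the department head), i.e. Dec 23, 2020; Dec 21, 2020 is 2 days before the earliest permitted date.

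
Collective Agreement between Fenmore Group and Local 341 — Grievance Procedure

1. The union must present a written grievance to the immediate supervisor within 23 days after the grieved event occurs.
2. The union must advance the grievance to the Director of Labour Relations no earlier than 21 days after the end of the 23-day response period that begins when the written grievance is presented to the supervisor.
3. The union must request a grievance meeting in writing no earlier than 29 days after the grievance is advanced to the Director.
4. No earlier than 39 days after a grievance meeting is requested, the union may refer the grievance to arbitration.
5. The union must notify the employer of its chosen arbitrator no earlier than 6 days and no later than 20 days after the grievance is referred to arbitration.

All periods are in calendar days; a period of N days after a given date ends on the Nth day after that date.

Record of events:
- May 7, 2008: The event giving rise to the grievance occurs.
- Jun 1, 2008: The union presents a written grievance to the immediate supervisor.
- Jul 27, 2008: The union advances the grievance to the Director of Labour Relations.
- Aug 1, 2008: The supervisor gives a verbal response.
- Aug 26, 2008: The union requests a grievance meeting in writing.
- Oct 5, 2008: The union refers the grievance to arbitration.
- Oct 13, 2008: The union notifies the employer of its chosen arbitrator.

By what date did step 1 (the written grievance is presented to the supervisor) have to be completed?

May 30, 2008

Step 1 runs from May 7, 2008, when the grieved event occurs. 23 days after May 7, 2008 is May 30, 2008.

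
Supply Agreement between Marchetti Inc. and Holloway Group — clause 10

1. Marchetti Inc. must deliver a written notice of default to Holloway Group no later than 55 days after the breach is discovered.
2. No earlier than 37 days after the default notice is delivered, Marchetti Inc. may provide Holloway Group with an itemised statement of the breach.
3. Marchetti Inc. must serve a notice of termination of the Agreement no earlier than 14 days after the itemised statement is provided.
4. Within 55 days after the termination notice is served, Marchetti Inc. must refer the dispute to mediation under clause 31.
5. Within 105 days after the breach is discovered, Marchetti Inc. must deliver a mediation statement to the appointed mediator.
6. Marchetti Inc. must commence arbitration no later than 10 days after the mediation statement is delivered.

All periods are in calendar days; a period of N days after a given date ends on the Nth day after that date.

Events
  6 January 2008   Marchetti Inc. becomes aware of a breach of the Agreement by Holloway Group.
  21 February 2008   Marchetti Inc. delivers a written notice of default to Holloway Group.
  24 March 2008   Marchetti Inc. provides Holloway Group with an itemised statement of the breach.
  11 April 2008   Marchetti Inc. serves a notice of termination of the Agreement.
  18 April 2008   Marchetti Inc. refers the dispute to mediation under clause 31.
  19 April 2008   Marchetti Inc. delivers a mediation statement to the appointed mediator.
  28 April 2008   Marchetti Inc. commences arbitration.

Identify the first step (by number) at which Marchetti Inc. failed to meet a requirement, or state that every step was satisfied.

Step 1 — counting 55 days from 6 January 2008 (when the breach is discovered) gives a deadline of 1 March 2008; done 21 February 2008 — timely.
Step 2 — must wait 37 days from 21 February 2008 (when the default notice is delivered), so not before 29 March 2008; acted on 24 March 2008, 5 days prematurely.

Step 2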